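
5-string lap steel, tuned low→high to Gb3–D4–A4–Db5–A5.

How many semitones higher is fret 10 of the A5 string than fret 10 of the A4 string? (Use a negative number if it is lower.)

12 semitones

A5 at fret 10 → G6 (MIDI 91); A4 at fret 10 → G5 (MIDI 79).
91 − 79 = 12, so the two pitches are 12 semitones apart.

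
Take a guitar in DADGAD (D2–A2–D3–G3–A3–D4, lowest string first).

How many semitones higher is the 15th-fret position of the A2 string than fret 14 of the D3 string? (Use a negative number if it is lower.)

-4 semitones

A2 at fret 15 → C4 (MIDI 60); D3 at fret 14 → E4 (MIDI 64).
60 − 64 = -4, so the two pitches are 4 semitones apart.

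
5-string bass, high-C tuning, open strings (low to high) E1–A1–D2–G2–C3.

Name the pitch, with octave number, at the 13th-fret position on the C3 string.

C3 is MIDI 48. Adding 13 gives 61, which is C#4.

C#4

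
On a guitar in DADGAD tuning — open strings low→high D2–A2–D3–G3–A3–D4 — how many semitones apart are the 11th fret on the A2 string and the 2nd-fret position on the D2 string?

16 semitones

A2 at fret 11 → G#3 (MIDI 56); D2 at fret 2 → E2 (MIDI 40).
56 − 40 = 16, so the two pitches are 16 semitones apart, with G#3 the higher.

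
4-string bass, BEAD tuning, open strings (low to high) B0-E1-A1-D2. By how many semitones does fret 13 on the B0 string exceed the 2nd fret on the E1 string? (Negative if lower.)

6 semitones

B0 at fret 13 → C2 (MIDI 36); E1 at fret 2 → F#1 (MIDI 30).
36 − 30 = 6, so the two pitches are 6 semitones apart.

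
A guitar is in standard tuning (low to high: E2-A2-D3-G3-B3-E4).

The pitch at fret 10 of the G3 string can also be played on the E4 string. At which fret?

G3 at fret 10 is G3 + 10 semitones = F4.
The open E4 string is 9 semitones above the open G3, so the same pitch on the E4 string lies at fret 10 − 9 = 1.

1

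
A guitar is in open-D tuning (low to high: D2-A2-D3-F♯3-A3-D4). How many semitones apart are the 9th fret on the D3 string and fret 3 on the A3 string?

1 semitone

D3 at fret 9 → B3 (MIDI 59); A3 at fret 3 → C4 (MIDI 60).
59 − 60 = -1, so the two pitches are 1 semitone apart, with C4 the higher.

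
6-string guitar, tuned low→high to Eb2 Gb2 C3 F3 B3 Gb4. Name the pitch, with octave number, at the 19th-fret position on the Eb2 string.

Bb3

Eb2 is MIDI 39. Adding 19 gives 58, which is Bb3.
(Equivalently spelled A#3.)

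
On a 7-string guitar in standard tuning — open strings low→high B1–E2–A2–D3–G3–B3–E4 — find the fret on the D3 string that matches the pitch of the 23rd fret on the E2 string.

13

Fret 23 on E2 is MIDI 40 + 23 = 63 (D#4). On the D3 string (open MIDI 50), that pitch is 63 − 50 = fret 13.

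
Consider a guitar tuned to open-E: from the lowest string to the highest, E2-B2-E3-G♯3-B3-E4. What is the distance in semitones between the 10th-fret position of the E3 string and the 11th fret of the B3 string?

8 semitones

E3 at fret 10 → D4 (MIDI 62); B3 at fret 11 → A♯4 (MIDI 70).
62 − 70 = -8, so the two pitches are 8 semitones apart, with A♯4 the higher.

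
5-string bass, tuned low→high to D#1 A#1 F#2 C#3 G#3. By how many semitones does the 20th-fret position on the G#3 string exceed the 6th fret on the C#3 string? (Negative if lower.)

G#3 at fret 20 → E5 (MIDI 76); C#3 at fret 6 → G3 (MIDI 55).
76 − 55 = 21, so the two pitches are 21 semitones apart.

21 semitones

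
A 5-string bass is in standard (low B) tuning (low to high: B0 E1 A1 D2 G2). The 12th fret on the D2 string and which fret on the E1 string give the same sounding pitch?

D2 at fret 12 is D2 + 12 semitones = D3.
The open E1 string is 10 semitones below the open D2, so the same pitch on the E1 string lies at fret 12 + 10 = 22.

22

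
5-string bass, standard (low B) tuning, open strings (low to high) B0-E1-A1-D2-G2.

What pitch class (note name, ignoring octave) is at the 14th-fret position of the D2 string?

E

The open D2 string plus 14 semitones: D–D#–E–F–…–D–D#–E.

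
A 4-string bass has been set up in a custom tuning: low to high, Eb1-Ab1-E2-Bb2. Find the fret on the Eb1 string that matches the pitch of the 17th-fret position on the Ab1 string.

Fret 17 on Ab1 is MIDI 32 + 17 = 49 (Db3). On the Eb1 string (open MIDI 27), that pitch is 49 − 27 = fret 22.

22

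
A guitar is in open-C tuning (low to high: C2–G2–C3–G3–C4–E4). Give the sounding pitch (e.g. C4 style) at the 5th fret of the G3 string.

G3 is MIDI 55. Adding 5 gives 60, which is C4.

C4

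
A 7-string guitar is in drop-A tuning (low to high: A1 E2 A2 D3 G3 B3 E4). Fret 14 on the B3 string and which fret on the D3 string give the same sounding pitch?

B3 at fret 14 is B3 + 14 semitones = C#5.
The open D3 string is 9 semitones below the open B3, so the same pitch on the D3 string lies at fret 14 + 9 = 23.

23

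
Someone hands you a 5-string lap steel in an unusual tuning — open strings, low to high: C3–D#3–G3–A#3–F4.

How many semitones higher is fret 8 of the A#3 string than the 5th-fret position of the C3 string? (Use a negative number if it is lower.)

13 semitones

A#3 at fret 8 → F#4 (MIDI 66); C3 at fret 5 → F3 (MIDI 53).
66 − 53 = 13, so the two pitches are 13 semitones apart.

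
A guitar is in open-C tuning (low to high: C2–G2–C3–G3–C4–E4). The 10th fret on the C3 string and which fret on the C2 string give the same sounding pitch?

C3 at fret 10 is C3 + 10 semitones = A#3.
The open C2 string is 12 semitones below the open C3, so the same pitch on the C2 string lies at fret 10 + 12 = 22.

22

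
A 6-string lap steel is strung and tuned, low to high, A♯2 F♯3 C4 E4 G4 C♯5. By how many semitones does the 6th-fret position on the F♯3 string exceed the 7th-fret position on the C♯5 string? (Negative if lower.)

F♯3 at fret 6 → C4 (MIDI 60); C♯5 at fret 7 → G♯5 (MIDI 80).
60 − 80 = -20, so the two pitches are 20 semitones apart.

-20 semitones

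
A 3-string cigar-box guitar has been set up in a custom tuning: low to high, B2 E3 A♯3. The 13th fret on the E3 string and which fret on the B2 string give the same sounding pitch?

18

E3 at fret 13 is E3 + 13 semitones = F4.
The open B2 string is 5 semitones below the open E3, so the same pitch on the B2 string lies at fret 13 + 5 = 18.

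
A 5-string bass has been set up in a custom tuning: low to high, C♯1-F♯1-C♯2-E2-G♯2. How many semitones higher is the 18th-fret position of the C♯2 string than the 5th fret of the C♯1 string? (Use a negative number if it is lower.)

C♯2 at fret 18 → G3 (MIDI 55); C♯1 at fret 5 → F♯1 (MIDI 30).
55 − 30 = 25, so the two pitches are 25 semitones apart.

25 semitones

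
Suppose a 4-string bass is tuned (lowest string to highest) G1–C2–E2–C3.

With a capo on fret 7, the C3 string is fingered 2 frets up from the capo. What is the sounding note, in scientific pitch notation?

The capo raises the open C3 by 7 semitones to G3; fretting 2 more gives C3 + 7 + 2 = C3 + 9 semitones = A3.

A3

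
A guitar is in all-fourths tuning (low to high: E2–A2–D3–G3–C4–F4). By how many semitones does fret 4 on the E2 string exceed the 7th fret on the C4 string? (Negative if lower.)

-23 semitones

E2 at fret 4 → G#2 (MIDI 44); C4 at fret 7 → G4 (MIDI 67).
44 − 67 = -23, so the two pitches are 23 semitones apart.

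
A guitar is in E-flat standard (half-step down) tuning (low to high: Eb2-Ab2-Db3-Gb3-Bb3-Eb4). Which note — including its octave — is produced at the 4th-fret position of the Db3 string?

F3

The open Db3 string plus 4 semitones: Db–D–Eb–E–F.
No B→C boundary is crossed, so the octave stays at 3.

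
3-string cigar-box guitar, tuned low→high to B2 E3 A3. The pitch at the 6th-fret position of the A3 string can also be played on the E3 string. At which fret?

11

Fret 6 on A3 is MIDI 57 + 6 = 63 (D#4). On the E3 string (open MIDI 52), that pitch is 63 − 52 = fret 11.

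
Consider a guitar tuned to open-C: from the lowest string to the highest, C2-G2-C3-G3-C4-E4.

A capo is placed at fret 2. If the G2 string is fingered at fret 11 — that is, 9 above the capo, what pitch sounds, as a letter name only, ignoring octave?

The capo raises the open G2 by 2 semitones to A2; fretting 9 more gives G2 + 2 + 9 = G2 + 11 semitones, landing on F♯.
(Also written G♭.)

F♯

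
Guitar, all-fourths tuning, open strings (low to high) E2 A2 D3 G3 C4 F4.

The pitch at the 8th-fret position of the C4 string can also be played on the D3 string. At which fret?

Fret 8 on C4 is MIDI 60 + 8 = 68 (G#4). On the D3 string (open MIDI 50), that pitch is 68 − 50 = fret 18.

18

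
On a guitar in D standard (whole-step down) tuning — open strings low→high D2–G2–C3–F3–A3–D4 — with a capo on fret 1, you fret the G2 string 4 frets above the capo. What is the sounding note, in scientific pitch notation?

C3

The capo raises the open G2 by 1 semitone to G#2; fretting 4 more gives G2 + 1 + 4 = G2 + 5 semitones = C3.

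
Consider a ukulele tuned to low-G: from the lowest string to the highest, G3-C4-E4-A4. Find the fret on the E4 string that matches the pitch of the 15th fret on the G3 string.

G3 at fret 15 is G3 + 15 semitones = A#4.
The open E4 string is 9 semitones above the open G3, so the same pitch on the E4 string lies at fret 15 − 9 = 6.

6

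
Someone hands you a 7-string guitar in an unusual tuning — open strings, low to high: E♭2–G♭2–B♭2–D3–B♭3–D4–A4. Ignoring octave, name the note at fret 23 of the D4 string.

The open D4 string plus 23 semitones: D–Eb–E–F–…–B–C–Db.

D♭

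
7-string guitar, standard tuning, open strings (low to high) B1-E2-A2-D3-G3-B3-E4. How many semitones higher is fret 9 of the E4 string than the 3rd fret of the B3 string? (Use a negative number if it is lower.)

E4 at fret 9 → C#5 (MIDI 73); B3 at fret 3 → D4 (MIDI 62).
73 − 62 = 11, so the two pitches are 11 semitones apart.

11 semitones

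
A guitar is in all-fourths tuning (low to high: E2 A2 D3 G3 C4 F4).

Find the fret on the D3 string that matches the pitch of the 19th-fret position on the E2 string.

9

E2 at fret 19 is E2 + 19 semitones = B3.
The open D3 string is 10 semitones above the open E2, so the same pitch on the D3 string lies at fret 19 − 10 = 9.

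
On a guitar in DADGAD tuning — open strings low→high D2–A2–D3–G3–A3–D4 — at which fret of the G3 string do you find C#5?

C#5 is 18 semitones above the open G3 (G–G#–A–A#–…–B–C–C#), so it sits at fret 18.

18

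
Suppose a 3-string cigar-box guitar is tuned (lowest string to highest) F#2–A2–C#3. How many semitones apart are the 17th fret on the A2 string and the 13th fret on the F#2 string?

7 semitones

A2 at fret 17 → D4 (MIDI 62); F#2 at fret 13 → G3 (MIDI 55).
62 − 55 = 7, so the two pitches are 7 semitones apart, with D4 the higher.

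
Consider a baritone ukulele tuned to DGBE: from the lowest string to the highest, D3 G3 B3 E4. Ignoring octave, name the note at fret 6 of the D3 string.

Each fret is one semitone, so D3 + 6 = G#.
(Equivalently spelled Ab.)

G#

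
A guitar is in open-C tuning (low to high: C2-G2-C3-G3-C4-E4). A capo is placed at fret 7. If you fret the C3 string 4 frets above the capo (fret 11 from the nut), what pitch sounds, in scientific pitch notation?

The capo raises the open C3 by 7 semitones to G3; fretting 4 more gives C3 + 7 + 4 = C3 + 11 semitones = B3.

B3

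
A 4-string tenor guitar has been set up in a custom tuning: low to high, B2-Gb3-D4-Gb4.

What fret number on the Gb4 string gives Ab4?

2

Ab4 is 2 semitones above the open Gb4 (Gb–G–Ab), so it sits at fret 2.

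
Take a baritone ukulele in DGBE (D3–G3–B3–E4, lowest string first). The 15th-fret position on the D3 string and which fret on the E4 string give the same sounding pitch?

Fret 15 on D3 is MIDI 50 + 15 = 65 (F4). On the E4 string (open MIDI 64), that pitch is 65 − 64 = fret 1.

1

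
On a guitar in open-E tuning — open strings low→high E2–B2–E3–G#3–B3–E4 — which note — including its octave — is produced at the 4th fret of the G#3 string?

G#3 is MIDI 56. Adding 4 gives 60, which is C4.

C4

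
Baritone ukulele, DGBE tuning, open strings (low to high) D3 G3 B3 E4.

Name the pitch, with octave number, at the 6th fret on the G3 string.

C#4

The open G3 string plus 6 semitones: G–G#–A–A#–B–C–C#.
The walk passes from B into C once, so the octave number goes from 3 to 4.
(Equivalently spelled Db4.)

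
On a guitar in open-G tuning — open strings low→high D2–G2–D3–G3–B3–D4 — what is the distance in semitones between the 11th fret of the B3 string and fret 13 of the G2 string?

B3 at fret 11 → A#4 (MIDI 70); G2 at fret 13 → G#3 (MIDI 56).
70 − 56 = 14, so the two pitches are 14 semitones apart, with A#4 the higher.

14 semitones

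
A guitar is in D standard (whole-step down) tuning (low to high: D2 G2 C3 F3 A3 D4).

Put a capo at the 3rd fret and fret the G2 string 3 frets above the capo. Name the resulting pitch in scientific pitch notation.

C#3

The capo raises the open G2 by 3 semitones to A#2; fretting 3 more gives G2 + 3 + 3 = G2 + 6 semitones = C#3.
(Also written Db.)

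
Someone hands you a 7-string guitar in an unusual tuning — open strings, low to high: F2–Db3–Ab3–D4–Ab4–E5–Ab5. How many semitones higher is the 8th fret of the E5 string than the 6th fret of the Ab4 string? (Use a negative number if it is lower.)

10 semitones

E5 at fret 8 → C6 (MIDI 84); Ab4 at fret 6 → D5 (MIDI 74).
84 − 74 = 10, so the two pitches are 10 semitones apart.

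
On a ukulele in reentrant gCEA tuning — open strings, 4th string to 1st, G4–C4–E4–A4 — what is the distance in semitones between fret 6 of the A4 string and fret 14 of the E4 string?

A4 at fret 6 → D#5 (MIDI 75); E4 at fret 14 → F#5 (MIDI 78).
75 − 78 = -3, so the two pitches are 3 semitones apart, with F#5 the higher.

3 semitones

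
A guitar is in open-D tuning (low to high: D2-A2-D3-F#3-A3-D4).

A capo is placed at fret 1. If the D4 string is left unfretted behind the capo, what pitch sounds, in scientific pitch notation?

D#4

The capo raises the open D4 by 1 semitone to D#4; fretting 0 more gives D4 + 1 + 0 = D4 + 1 semitone = D#4.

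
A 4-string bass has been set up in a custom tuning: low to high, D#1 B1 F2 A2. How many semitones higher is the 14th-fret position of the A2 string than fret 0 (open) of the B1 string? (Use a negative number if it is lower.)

A2 at fret 14 → B3 (MIDI 59); B1 at fret 0 → B1 (MIDI 35).
59 − 35 = 24, so the two pitches are 24 semitones apart.

24 semitones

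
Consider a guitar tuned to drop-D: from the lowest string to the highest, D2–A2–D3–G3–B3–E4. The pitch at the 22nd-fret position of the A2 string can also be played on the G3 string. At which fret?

12

Fret 22 on A2 is MIDI 45 + 22 = 67 (G4). On the G3 string (open MIDI 55), that pitch is 67 − 55 = fret 12.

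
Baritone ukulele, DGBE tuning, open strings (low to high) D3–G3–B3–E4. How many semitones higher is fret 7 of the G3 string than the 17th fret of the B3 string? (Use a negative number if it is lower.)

G3 at fret 7 → D4 (MIDI 62); B3 at fret 17 → E5 (MIDI 76).
62 − 76 = -14, so the two pitches are 14 semitones apart.

-14 semitones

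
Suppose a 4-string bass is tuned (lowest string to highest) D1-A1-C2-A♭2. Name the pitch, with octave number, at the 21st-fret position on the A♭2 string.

F4

Each fret is one semitone, so A♭2 + 21 = F4.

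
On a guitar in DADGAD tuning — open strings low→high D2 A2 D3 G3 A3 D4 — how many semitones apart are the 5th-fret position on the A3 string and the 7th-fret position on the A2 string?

A3 at fret 5 → D4 (MIDI 62); A2 at fret 7 → E3 (MIDI 52).
62 − 52 = 10, so the two pitches are 10 semitones apart, with D4 the higher.

10 semitones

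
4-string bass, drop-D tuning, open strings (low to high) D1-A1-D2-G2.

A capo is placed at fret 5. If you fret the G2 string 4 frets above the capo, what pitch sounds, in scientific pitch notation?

The capo raises the open G2 by 5 semitones to C3; fretting 4 more gives G2 + 5 + 4 = G2 + 9 semitones = E3.

E3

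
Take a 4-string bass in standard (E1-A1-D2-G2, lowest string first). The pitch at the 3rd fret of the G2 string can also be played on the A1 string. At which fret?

13

G2 at fret 3 is G2 + 3 semitones = A♯2.
The open A1 string is 10 semitones below the open G2, so the same pitch on the A1 string lies at fret 3 + 10 = 13.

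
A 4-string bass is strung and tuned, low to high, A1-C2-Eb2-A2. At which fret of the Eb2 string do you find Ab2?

Ab2 is 5 semitones above the open Eb2 (Eb–E–F–Gb–G–Ab), so it sits at fret 5.

5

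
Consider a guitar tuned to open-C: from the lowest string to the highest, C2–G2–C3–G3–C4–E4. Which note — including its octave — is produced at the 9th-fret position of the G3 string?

E4

The open G3 string plus 9 semitones: G–G#–A–A#–B–C–C#–D–D#–E.
The walk passes from B into C once, so the octave number goes from 3 to 4.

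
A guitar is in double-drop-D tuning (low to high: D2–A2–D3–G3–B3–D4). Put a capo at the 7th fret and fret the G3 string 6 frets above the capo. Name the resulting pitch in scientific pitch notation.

G♯4

The capo raises the open G3 by 7 semitones to D4; fretting 6 more gives G3 + 7 + 6 = G3 + 13 semitones = G♯4.
(Also written A♭.)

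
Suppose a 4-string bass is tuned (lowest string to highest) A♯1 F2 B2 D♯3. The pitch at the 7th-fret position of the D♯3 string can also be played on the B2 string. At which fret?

Fret 7 on D♯3 is MIDI 51 + 7 = 58 (A♯3). On the B2 string (open MIDI 47), that pitch is 58 − 47 = fret 11.

11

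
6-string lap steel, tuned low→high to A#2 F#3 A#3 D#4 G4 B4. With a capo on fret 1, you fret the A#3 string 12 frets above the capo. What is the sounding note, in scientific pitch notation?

B4

The capo raises the open A#3 by 1 semitone to B3; fretting 12 more gives A#3 + 1 + 12 = A#3 + 13 semitones = B4.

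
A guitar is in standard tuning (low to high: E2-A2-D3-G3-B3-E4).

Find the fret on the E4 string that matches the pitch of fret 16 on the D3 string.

D3 at fret 16 is D3 + 16 semitones = F#4.
The open E4 string is 14 semitones above the open D3, so the same pitch on the E4 string lies at fret 16 − 14 = 2.

2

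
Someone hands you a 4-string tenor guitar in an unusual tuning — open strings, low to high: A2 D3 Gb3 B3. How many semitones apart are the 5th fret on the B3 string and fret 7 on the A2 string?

B3 at fret 5 → E4 (MIDI 64); A2 at fret 7 → E3 (MIDI 52).
64 − 52 = 12, so the two pitches are 12 semitones apart, with E4 the higher.

12 semitones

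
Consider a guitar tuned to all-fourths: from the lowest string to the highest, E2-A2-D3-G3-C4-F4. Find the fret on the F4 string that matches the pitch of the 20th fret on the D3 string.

D3 at fret 20 is D3 + 20 semitones = A#4.
The open F4 string is 15 semitones above the open D3, so the same pitch on the F4 string lies at fret 20 − 15 = 5.

5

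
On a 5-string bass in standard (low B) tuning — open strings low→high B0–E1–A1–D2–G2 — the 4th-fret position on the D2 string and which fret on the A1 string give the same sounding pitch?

Fret 4 on D2 is MIDI 38 + 4 = 42 (F♯2). On the A1 string (open MIDI 33), that pitch is 42 − 33 = fret 9.

9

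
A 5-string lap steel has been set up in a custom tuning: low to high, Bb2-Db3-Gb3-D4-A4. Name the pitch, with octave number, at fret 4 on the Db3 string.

Db3 is MIDI 49. Adding 4 gives 53, which is F3.

F3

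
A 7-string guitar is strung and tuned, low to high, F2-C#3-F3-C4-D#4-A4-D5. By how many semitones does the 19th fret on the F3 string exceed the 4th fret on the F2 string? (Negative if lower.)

F3 at fret 19 → C5 (MIDI 72); F2 at fret 4 → A2 (MIDI 45).
72 − 45 = 27, so the two pitches are 27 semitones apart.

27 semitones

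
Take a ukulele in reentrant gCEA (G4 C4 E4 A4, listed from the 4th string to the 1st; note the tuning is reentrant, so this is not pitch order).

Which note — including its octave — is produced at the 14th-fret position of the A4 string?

The open A4 string plus 14 semitones: A–A#–B–C–…–A–A#–B.
The walk passes from B into C once, so the octave number goes from 4 to 5.

B5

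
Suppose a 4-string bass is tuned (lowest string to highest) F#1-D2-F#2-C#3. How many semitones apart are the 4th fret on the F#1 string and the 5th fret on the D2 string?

F#1 at fret 4 → A#1 (MIDI 34); D2 at fret 5 → G2 (MIDI 43).
34 − 43 = -9, so the two pitches are 9 semitones apart, with G2 the higher.

9 semitones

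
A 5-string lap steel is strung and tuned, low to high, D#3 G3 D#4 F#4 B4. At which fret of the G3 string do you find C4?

C4 is 5 semitones above the open G3 (G–G#–A–A#–B–C), so it sits at fret 5.

5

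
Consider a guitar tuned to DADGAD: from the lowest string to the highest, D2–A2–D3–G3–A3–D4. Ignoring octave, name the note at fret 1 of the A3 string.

The open A3 string plus 1 semitone: A–A#.

A#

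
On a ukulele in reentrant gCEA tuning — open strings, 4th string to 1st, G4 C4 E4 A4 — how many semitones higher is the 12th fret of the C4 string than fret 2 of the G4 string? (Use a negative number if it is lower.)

C4 at fret 12 → C5 (MIDI 72); G4 at fret 2 → A4 (MIDI 69).
72 − 69 = 3, so the two pitches are 3 semitones apart.

3 semitones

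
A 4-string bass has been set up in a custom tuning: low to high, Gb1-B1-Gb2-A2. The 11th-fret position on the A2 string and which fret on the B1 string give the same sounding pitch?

A2 at fret 11 is A2 + 11 semitones = Ab3.
The open B1 string is 10 semitones below the open A2, so the same pitch on the B1 string lies at fret 11 + 10 = 21.

21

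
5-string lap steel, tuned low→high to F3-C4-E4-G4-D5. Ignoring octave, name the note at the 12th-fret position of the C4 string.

C

C4 is MIDI 60. Adding 12 gives 72; 72 mod 12 = 0, i.e. C.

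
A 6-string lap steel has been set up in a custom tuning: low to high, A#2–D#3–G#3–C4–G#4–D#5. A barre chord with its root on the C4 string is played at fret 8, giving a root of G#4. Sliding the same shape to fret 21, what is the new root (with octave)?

A5

Moving from fret 8 to fret 21 shifts the root by 13 semitones.
G#4 up 13 semitones is A5.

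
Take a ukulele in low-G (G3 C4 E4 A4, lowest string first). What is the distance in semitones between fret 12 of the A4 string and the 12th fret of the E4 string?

5 semitones

A4 at fret 12 → A5 (MIDI 81); E4 at fret 12 → E5 (MIDI 76).
81 − 76 = 5, so the two pitches are 5 semitones apart, with A5 the higher.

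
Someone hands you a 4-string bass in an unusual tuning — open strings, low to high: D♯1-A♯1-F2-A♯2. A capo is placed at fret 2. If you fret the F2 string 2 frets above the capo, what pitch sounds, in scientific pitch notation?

A2

The capo raises the open F2 by 2 semitones to G2; fretting 2 more gives F2 + 2 + 2 = F2 + 4 semitones = A2.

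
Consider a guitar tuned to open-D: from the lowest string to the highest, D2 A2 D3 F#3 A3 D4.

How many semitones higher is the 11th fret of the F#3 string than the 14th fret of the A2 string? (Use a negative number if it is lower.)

6 semitones

F#3 at fret 11 → F4 (MIDI 65); A2 at fret 14 → B3 (MIDI 59).
65 − 59 = 6, so the two pitches are 6 semitones apart.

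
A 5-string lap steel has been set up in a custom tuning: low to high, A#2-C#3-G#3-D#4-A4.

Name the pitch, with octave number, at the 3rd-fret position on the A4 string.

A4 is MIDI 69. Adding 3 gives 72, which is C5.

C5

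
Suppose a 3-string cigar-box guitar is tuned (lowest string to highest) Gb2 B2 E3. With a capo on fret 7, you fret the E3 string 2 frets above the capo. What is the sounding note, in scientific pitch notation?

Db4

The capo raises the open E3 by 7 semitones to B3; fretting 2 more gives E3 + 7 + 2 = E3 + 9 semitones = Db4.
(Also written C#.)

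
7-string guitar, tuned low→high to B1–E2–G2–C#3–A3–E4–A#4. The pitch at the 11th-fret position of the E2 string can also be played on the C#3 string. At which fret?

E2 at fret 11 is E2 + 11 semitones = D#3.
The open C#3 string is 9 semitones above the open E2, so the same pitch on the C#3 string lies at fret 11 − 9 = 2.

2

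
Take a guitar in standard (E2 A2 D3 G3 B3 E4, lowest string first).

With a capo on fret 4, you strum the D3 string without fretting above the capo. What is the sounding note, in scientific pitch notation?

The capo raises the open D3 by 4 semitones to F#3; fretting 0 more gives D3 + 4 + 0 = D3 + 4 semitones = F#3.

F#3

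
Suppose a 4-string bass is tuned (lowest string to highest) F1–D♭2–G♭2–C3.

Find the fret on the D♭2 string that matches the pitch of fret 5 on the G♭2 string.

10

G♭2 at fret 5 is G♭2 + 5 semitones = B2.
The open D♭2 string is 5 semitones below the open G♭2, so the same pitch on the D♭2 string lies at fret 5 + 5 = 10.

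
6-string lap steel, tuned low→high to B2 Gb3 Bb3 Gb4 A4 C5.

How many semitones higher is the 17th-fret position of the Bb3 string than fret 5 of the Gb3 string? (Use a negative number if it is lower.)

16 semitones

Bb3 at fret 17 → Eb5 (MIDI 75); Gb3 at fret 5 → B3 (MIDI 59).
75 − 59 = 16, so the two pitches are 16 semitones apart.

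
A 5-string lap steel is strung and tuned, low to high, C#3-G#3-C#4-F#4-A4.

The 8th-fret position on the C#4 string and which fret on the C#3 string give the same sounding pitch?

20

C#4 at fret 8 is C#4 + 8 semitones = A4.
The open C#3 string is 12 semitones below the open C#4, so the same pitch on the C#3 string lies at fret 8 + 12 = 20.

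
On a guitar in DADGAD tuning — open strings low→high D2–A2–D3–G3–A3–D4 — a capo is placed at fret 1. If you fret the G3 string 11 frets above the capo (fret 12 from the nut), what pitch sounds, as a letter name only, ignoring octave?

The capo raises the open G3 by 1 semitone to G#3; fretting 11 more gives G3 + 1 + 11 = G3 + 12 semitones, landing on G.

G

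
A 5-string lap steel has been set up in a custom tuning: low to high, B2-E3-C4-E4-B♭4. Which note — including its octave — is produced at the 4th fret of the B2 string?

E♭3

The open B2 string plus 4 semitones: B–C–Db–D–Eb.
The walk passes from B into C once, so the octave number goes from 2 to 3.
(Equivalently spelled D♯3.)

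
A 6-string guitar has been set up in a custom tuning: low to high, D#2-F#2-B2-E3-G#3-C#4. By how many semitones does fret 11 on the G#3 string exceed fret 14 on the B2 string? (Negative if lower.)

6 semitones

G#3 at fret 11 → G4 (MIDI 67); B2 at fret 14 → C#4 (MIDI 61).
67 − 61 = 6, so the two pitches are 6 semitones apart.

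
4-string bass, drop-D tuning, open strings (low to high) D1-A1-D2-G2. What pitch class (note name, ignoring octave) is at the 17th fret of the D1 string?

D1 is MIDI 26. Adding 17 gives 43; 43 mod 12 = 7, i.e. G.

G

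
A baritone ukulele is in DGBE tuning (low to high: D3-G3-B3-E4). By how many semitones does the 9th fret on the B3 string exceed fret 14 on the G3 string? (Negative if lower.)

-1 semitone

B3 at fret 9 → G#4 (MIDI 68); G3 at fret 14 → A4 (MIDI 69).
68 − 69 = -1, so the two pitches are 1 semitone apart.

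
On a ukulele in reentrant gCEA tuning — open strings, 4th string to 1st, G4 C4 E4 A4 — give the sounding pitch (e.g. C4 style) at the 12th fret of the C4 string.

C5

The open C4 string plus 12 semitones: C–C#–D–D#–…–A#–B–C.
The walk passes from B into C once, so the octave number goes from 4 to 5.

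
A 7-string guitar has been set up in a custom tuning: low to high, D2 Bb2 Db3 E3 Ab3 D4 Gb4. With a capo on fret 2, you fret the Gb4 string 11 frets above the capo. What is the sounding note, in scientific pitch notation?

The capo raises the open Gb4 by 2 semitones to Ab4; fretting 11 more gives Gb4 + 2 + 11 = Gb4 + 13 semitones = G5.

G5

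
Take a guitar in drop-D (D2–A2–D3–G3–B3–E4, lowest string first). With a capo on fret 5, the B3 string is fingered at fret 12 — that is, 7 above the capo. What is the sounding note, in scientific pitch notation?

B4

The capo raises the open B3 by 5 semitones to E4; fretting 7 more gives B3 + 5 + 7 = B3 + 12 semitones = B4.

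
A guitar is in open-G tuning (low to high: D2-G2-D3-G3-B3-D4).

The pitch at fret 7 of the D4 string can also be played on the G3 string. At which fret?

D4 at fret 7 is D4 + 7 semitones = A4.
The open G3 string is 7 semitones below the open D4, so the same pitch on the G3 string lies at fret 7 + 7 = 14.

14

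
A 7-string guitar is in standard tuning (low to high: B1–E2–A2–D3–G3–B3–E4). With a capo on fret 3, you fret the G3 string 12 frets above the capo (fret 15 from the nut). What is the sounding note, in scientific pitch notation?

The capo raises the open G3 by 3 semitones to A#3; fretting 12 more gives G3 + 3 + 12 = G3 + 15 semitones = A#4.
(Also written Bb.)

A#4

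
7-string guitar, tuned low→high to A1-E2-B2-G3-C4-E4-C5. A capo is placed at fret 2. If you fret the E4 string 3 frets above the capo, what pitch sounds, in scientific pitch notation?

The capo raises the open E4 by 2 semitones to F#4; fretting 3 more gives E4 + 2 + 3 = E4 + 5 semitones = A4.

A4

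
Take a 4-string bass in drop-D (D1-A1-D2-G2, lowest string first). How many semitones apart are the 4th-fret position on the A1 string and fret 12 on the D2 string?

13 semitones

A1 at fret 4 → C♯2 (MIDI 37); D2 at fret 12 → D3 (MIDI 50).
37 − 50 = -13, so the two pitches are 13 semitones apart, with D3 the higher.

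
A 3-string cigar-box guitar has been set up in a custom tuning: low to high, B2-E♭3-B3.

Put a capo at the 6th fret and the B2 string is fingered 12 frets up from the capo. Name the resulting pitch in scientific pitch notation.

F4

The capo raises the open B2 by 6 semitones to F3; fretting 12 more gives B2 + 6 + 12 = B2 + 18 semitones = F4.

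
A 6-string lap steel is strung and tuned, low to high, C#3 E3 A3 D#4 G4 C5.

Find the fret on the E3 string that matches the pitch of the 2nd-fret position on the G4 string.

17

G4 at fret 2 is G4 + 2 semitones = A4.
The open E3 string is 15 semitones below the open G4, so the same pitch on the E3 string lies at fret 2 + 15 = 17.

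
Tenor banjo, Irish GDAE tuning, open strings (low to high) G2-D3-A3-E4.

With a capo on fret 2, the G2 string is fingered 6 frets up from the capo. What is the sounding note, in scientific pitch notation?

D#3

The capo raises the open G2 by 2 semitones to A2; fretting 6 more gives G2 + 2 + 6 = G2 + 8 semitones = D#3.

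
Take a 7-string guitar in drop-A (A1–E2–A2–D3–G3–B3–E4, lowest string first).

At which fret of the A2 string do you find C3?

3

C3 is 3 semitones above the open A2 (A–A#–B–C), so it sits at fret 3.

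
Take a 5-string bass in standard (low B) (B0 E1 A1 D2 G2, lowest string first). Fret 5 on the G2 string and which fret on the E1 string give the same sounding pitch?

20

G2 at fret 5 is G2 + 5 semitones = C3.
The open E1 string is 15 semitones below the open G2, so the same pitch on the E1 string lies at fret 5 + 15 = 20.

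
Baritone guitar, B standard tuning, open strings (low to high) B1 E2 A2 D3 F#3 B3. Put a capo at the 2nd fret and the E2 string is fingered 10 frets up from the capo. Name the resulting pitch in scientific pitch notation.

E3

The capo raises the open E2 by 2 semitones to F#2; fretting 10 more gives E2 + 2 + 10 = E2 + 12 semitones = E3.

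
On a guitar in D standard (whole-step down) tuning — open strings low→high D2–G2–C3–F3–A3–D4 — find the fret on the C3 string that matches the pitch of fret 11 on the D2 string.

1

Fret 11 on D2 is MIDI 38 + 11 = 49 (C#3). On the C3 string (open MIDI 48), that pitch is 49 − 48 = fret 1.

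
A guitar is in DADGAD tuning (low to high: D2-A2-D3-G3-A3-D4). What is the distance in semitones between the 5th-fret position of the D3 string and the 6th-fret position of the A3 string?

D3 at fret 5 → G3 (MIDI 55); A3 at fret 6 → D♯4 (MIDI 63).
55 − 63 = -8, so the two pitches are 8 semitones apart, with D♯4 the higher.

8 semitones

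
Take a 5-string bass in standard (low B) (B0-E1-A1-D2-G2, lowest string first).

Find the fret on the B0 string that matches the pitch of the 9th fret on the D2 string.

24

D2 at fret 9 is D2 + 9 semitones = B2.
The open B0 string is 15 semitones below the open D2, so the same pitch on the B0 string lies at fret 9 + 15 = 24.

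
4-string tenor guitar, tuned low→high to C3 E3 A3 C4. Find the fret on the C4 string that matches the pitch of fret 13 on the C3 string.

C3 at fret 13 is C3 + 13 semitones = C#4.
The open C4 string is 12 semitones above the open C3, so the same pitch on the C4 string lies at fret 13 − 12 = 1.

1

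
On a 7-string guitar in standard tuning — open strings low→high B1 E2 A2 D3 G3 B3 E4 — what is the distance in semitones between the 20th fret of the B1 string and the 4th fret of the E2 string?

11 semitones

B1 at fret 20 → G3 (MIDI 55); E2 at fret 4 → G#2 (MIDI 44).
55 − 44 = 11, so the two pitches are 11 semitones apart, with G3 the higher.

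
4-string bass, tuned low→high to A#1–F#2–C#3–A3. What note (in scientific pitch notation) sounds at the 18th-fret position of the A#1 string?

E3

A#1 is MIDI 34. Adding 18 gives 52, which is E3.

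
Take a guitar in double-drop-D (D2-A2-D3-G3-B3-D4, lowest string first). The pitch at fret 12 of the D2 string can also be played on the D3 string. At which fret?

D2 at fret 12 is D2 + 12 semitones = D3.
The open D3 string is 12 semitones above the open D2, so the same pitch on the D3 string lies at fret 12 − 12 = 0.

0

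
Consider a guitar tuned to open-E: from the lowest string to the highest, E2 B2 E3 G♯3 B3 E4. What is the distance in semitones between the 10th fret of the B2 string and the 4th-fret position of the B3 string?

6 semitones

B2 at fret 10 → A3 (MIDI 57); B3 at fret 4 → D♯4 (MIDI 63).
57 − 63 = -6, so the two pitches are 6 semitones apart, with D♯4 the higher.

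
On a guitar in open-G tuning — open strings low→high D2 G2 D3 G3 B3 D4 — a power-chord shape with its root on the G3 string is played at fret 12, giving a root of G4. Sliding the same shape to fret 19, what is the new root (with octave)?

Moving from fret 12 to fret 19 shifts the root by 7 semitones.
G4 up 7 semitones is D5.

D5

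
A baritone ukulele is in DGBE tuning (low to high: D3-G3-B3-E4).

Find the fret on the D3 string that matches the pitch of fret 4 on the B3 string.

13

Fret 4 on B3 is MIDI 59 + 4 = 63 (D#4). On the D3 string (open MIDI 50), that pitch is 63 − 50 = fret 13.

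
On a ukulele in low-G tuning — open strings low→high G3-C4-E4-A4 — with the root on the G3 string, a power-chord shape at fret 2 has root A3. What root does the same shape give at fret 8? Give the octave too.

D#4

Moving from fret 2 to fret 8 shifts the root by 6 semitones.
A3 up 6 semitones is D#4.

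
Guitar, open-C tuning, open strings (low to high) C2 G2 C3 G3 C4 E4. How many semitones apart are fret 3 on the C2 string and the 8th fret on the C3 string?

C2 at fret 3 → D♯2 (MIDI 39); C3 at fret 8 → G♯3 (MIDI 56).
39 − 56 = -17, so the two pitches are 17 semitones apart, with G♯3 the higher.

17 semitones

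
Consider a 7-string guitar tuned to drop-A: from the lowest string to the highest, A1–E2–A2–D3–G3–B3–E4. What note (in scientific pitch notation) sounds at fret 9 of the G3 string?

E4

Each fret is one semitone, so G3 + 9 = E4.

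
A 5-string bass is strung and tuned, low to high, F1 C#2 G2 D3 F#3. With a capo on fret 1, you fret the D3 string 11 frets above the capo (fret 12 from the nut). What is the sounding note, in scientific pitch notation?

D4

The capo raises the open D3 by 1 semitone to D#3; fretting 11 more gives D3 + 1 + 11 = D3 + 12 semitones = D4.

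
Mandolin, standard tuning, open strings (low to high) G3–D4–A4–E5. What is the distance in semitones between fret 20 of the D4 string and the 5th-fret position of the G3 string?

22 semitones

D4 at fret 20 → A♯5 (MIDI 82); G3 at fret 5 → C4 (MIDI 60).
82 − 60 = 22, so the two pitches are 22 semitones apart, with A♯5 the higher.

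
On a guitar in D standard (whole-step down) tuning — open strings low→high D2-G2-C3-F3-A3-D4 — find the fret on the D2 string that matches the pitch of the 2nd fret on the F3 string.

F3 at fret 2 is F3 + 2 semitones = G3.
The open D2 string is 15 semitones below the open F3, so the same pitch on the D2 string lies at fret 2 + 15 = 17.

17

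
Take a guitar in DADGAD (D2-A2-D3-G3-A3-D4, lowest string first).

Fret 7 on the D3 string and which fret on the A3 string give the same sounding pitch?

0

D3 at fret 7 is D3 + 7 semitones = A3.
The open A3 string is 7 semitones above the open D3, so the same pitch on the A3 string lies at fret 7 − 7 = 0.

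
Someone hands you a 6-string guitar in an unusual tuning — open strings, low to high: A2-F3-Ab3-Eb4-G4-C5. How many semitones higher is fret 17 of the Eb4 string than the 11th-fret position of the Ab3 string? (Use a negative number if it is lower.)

13 semitones

Eb4 at fret 17 → Ab5 (MIDI 80); Ab3 at fret 11 → G4 (MIDI 67).
80 − 67 = 13, so the two pitches are 13 semitones apart.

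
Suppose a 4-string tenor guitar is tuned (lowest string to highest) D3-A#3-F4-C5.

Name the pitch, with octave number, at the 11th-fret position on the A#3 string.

A4

The open A#3 string plus 11 semitones: A#–B–C–C#–…–G–G#–A.
The walk passes from B into C once, so the octave number goes from 3 to 4.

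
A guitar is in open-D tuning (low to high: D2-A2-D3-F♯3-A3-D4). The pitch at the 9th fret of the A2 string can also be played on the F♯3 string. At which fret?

Fret 9 on A2 is MIDI 45 + 9 = 54 (F♯3). On the F♯3 string (open MIDI 54), that pitch is 54 − 54 = fret 0.

0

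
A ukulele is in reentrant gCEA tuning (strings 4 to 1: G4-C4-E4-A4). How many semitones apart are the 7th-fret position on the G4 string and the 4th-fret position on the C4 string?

10 semitones

G4 at fret 7 → D5 (MIDI 74); C4 at fret 4 → E4 (MIDI 64).
74 − 64 = 10, so the two pitches are 10 semitones apart, with D5 the higher.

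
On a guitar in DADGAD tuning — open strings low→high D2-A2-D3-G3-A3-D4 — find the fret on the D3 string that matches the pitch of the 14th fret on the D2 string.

Fret 14 on D2 is MIDI 38 + 14 = 52 (E3). On the D3 string (open MIDI 50), that pitch is 52 − 50 = fret 2.

2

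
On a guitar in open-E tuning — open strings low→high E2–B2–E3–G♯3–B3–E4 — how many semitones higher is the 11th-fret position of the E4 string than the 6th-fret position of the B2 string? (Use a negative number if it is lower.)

E4 at fret 11 → D♯5 (MIDI 75); B2 at fret 6 → F3 (MIDI 53).
75 − 53 = 22, so the two pitches are 22 semitones apart.

22 semitones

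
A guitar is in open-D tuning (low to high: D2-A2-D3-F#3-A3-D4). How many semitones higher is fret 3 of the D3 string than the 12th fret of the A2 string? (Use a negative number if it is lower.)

-4 semitones

D3 at fret 3 → F3 (MIDI 53); A2 at fret 12 → A3 (MIDI 57).
53 − 57 = -4, so the two pitches are 4 semitones apart.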